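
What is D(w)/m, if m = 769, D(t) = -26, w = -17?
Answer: -26/769 ≈ -0.033810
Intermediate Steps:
D(w)/m = -26/769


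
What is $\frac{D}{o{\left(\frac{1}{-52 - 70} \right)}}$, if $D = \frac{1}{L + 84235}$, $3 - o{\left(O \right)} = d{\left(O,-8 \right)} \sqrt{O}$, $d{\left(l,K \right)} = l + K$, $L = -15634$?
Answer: $\frac{1815848}{395534180587} - \frac{119194 i \sqrt{122}}{1186602541761} \approx 4.5909 \cdot 10^{-6} - 1.1095 \cdot 10^{-6} i$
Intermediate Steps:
$d{\left(l,K \right)} = K + l$
$o{\left(O \right)} = 3 - \sqrt{O} \left(-8 + O\right)$ ($o{\left(O \right)} = 3 - \left(-8 + O\right) \sqrt{O} = 3 - \sqrt{O} \left(-8 + O\right)$)
$D = \frac{1}{68601}$ ($D = \frac{1}{-15634 + 84235} = \frac{1}{68601} \approx 1.4577 \cdot 10^{-5}$)
$\frac{D}{o{\left(\frac{1}{-52 - 70} \right)}} = \frac{1}{68601 \left(3 + \sqrt{\frac{1}{-52 - 70}} \left(8 - \frac{1}{-52 - 70}\right)\right)} = \frac{1}{68601 \left(3 + \sqrt{\frac{1}{-122}} \left(8 - \frac{1}{-122}\right)\right)} = \frac{1}{68601 \left(3 + \sqrt{- \frac{1}{122}} \left(8 - - \frac{1}{122}\right)\right)} = \frac{1}{68601 \left(3 + \frac{i \sqrt{122}}{122} \left(8 + \frac{1}{122}\right)\right)} = \frac{1}{68601 \left(3 + \frac{i \sqrt{122}}{122} \cdot \frac{977}{122}\right)} = \frac{1}{68601 \left(3 + \frac{977 i \sqrt{122}}{14884}\right)}$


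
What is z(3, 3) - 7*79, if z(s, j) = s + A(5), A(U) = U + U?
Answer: -540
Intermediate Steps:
A(U) = 2*U
z(s, j) = 10 + s (z(s, j) = s + 2*5 = s + 10 = 10 + s)
z(3, 3) - 7*79 = (10 + 3) - 7*79 = 13 - 553 = -540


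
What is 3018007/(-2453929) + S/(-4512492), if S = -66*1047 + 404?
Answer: -6725076214501/5536667490534 ≈ -1.2146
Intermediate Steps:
S = -68698 (S = -69102 + 404 = -68698)
3018007/(-2453929) + S/(-4512492) = 3018007/(-2453929) - 68698/(-4512492) = 3018007*(-1/2453929) - 68698*(-1/4512492) = -3018007/2453929 + 34349/2256246 = -6725076214501/5536667490534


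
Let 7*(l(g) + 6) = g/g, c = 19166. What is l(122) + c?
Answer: 134121/7 ≈ 19160.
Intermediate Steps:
l(g) = -41/7 (l(g) = -6 + (g/g)/7 = -6 + (1/7)*1 = -6 + 1/7 = -41/7)
l(122) + c = -41/7 + 19166 = 134121/7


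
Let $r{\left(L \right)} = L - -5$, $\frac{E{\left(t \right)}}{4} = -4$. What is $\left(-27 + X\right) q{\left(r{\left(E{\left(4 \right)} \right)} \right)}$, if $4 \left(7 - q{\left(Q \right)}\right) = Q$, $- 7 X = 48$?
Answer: $- \frac{9243}{28} \approx -330.11$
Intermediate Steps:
$X = - \frac{48}{7}$ ($X = \left(- \frac{1}{7}\right) 48 = - \frac{48}{7} \approx -6.8571$)
$E{\left(t \right)} = -16$ ($E{\left(t \right)} = 4 \left(-4\right) = -16$)
$r{\left(L \right)} = 5 + L$ ($r{\left(L \right)} = L + 5 = 5 + L$)
$q{\left(Q \right)} = 7 - \frac{Q}{4}$
$\left(-27 + X\right) q{\left(r{\left(E{\left(4 \right)} \right)} \right)} = \left(-27 - \frac{48}{7}\right) \left(7 - \frac{5 - 16}{4}\right) = - \frac{237 \left(7 - - \frac{11}{4}\right)}{7} = - \frac{237 \left(7 + \frac{11}{4}\right)}{7} = \left(- \frac{237}{7}\right) \frac{39}{4} = - \frac{9243}{28}$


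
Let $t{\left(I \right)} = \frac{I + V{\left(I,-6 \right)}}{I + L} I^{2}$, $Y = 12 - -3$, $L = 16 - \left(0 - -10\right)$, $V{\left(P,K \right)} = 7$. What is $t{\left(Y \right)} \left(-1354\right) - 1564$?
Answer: $- \frac{2245048}{7} \approx -3.2072 \cdot 10^{5}$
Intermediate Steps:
$L = 6$ ($L = 16 - \left(0 + 10\right) = 16 - 10 = 6$)
$Y = 15$ ($Y = 12 + 3 = 15$)
$t{\left(I \right)} = \frac{I^{2} \left(7 + I\right)}{6 + I}$ ($t{\left(I \right)} = \frac{I + 7}{I + 6} I^{2} = \frac{7 + I}{6 + I} I^{2} = \frac{I^{2} \left(7 + I\right)}{6 + I}$)
$t{\left(Y \right)} \left(-1354\right) - 1564 = \frac{15^{2} \left(7 + 15\right)}{6 + 15} \left(-1354\right) - 1564 = 225 \cdot \frac{1}{21} \cdot 22 \left(-1354\right) - 1564 = \frac{1650}{7} \left(-1354\right) - 1564 = - \frac{2234100}{7} - 1564 = - \frac{2245048}{7}$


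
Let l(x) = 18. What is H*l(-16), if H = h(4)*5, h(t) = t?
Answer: 360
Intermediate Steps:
H = 20 (H = 4*5 = 20)
H*l(-16) = 20*18 = 360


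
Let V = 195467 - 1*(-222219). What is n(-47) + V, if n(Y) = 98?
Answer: 417784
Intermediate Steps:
V = 417686 (V = 195467 + 222219 = 417686)
n(-47) + V = 98 + 417686 = 417784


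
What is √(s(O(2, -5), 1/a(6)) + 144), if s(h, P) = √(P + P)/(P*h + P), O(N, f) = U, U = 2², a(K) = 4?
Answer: √(3600 + 10*√2)/5 ≈ 12.024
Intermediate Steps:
U = 4
O(N, f) = 4
s(h, P) = √2*√P/(P + P*h) (s(h, P) = √(2*P)/(P + P*h) = (√2*√P)/(P + P*h) = √2*√P/(P + P*h))
√(s(O(2, -5), 1/a(6)) + 144) = √(√2/(√(1/4)*(1 + 4)) + 144) = √(√2/(√(¼)*5) + 144) = √(√2*2*(⅕) + 144) = √(2*√2/5 + 144) = √(144 + 2*√2/5)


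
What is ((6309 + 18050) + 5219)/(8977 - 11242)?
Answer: -29578/2265 ≈ -13.059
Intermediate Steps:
((6309 + 18050) + 5219)/(8977 - 11242) = (24359 + 5219)/(-2265) = 29578*(-1/2265) = -29578/2265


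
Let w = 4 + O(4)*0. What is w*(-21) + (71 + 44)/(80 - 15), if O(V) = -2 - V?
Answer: -1069/13 ≈ -82.231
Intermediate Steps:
w = 4 (w = 4 + (-2 - 1*4)*0 = 4 + (-2 - 4)*0 = 4 - 6*0 = 4 + 0 = 4)
w*(-21) + (71 + 44)/(80 - 15) = 4*(-21) + (71 + 44)/(80 - 15) = -84 + 115/65 = -84 + 115*(1/65) = -84 + 23/13 = -1069/13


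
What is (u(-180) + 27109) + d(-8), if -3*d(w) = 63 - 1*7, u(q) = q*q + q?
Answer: 177931/3 ≈ 59310.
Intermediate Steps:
u(q) = q + q**2 (u(q) = q**2 + q = q + q**2)
d(w) = -56/3 (d(w) = -(63 - 1*7)/3 = -(63 - 7)/3 = -1/3*56 = -56/3)
(u(-180) + 27109) + d(-8) = (-180*(1 - 180) + 27109) - 56/3 = (-180*(-179) + 27109) - 56/3 = (32220 + 27109) - 56/3 = 59329 - 56/3 = 177931/3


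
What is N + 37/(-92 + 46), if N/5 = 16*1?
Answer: 3643/46 ≈ 79.196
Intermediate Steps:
N = 80 (N = 5*(16*1) = 5*16 = 80)
N + 37/(-92 + 46) = 80 + 37/(-92 + 46) = 80 + 37/(-46) = 80 + 37*(-1/46) = 80 - 37/46 = 3643/46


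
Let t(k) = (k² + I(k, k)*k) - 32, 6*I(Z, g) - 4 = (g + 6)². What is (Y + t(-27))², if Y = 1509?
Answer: 165649/4 ≈ 41412.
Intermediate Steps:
I(Z, g) = ⅔ + (6 + g)²/6 (I(Z, g) = ⅔ + (g + 6)²/6 = ⅔ + (6 + g)²/6)
t(k) = -32 + k² + k*(⅔ + (6 + k)²/6) (t(k) = (k² + (⅔ + (6 + k)²/6)*k) - 32 = (k² + k*(⅔ + (6 + k)²/6)) - 32 = -32 + k² + k*(⅔ + (6 + k)²/6))
(Y + t(-27))² = (1509 + (-32 + 3*(-27)² + (⅙)*(-27)³ + (20/3)*(-27)))² = (1509 + (-32 + 3*729 + (⅙)*(-19683) - 180))² = (1509 + (-32 + 2187 - 6561/2 - 180))² = (1509 - 2611/2)² = (407/2)² = 165649/4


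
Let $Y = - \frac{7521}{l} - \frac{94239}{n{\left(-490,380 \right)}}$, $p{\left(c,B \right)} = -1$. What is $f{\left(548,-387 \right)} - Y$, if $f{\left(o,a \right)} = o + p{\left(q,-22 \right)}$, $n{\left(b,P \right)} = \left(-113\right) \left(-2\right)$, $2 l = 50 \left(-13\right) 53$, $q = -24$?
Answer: $\frac{3750955979}{3892850} \approx 963.55$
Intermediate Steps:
$l = -17225$ ($l = \frac{50 \left(-13\right) 53}{2} = \frac{\left(-650\right) 53}{2} = \frac{1}{2} \left(-34450\right) = -17225$)
$n{\left(b,P \right)} = 226$
$f{\left(o,a \right)} = -1 + o$ ($f{\left(o,a \right)} = o - 1 = -1 + o$)
$Y = - \frac{1621567029}{3892850}$ ($Y = - \frac{7521}{-17225} - \frac{94239}{226} = \left(-7521\right) \left(- \frac{1}{17225}\right) - \frac{94239}{226} = \frac{7521}{17225} - \frac{94239}{226} = - \frac{1621567029}{3892850} \approx -416.55$)
$f{\left(548,-387 \right)} - Y = \left(-1 + 548\right) - - \frac{1621567029}{3892850} = 547 + \frac{1621567029}{3892850} = \frac{3750955979}{3892850}$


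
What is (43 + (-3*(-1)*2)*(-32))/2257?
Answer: -149/2257 ≈ -0.066017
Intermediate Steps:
(43 + (-3*(-1)*2)*(-32))/2257 = (43 + (3*2)*(-32))*(1/2257) = (43 + 6*(-32))*(1/2257) = (43 - 192)*(1/2257) = -149*1/2257 = -149/2257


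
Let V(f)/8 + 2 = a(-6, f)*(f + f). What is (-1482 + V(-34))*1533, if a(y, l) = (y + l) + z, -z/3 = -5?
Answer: 18552366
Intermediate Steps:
z = 15 (z = -3*(-5) = 15)
a(y, l) = 15 + l + y (a(y, l) = (y + l) + 15 = (l + y) + 15 = 15 + l + y)
V(f) = -16 + 16*f*(9 + f) (V(f) = -16 + 8*((15 + f - 6)*(f + f)) = -16 + 8*((9 + f)*(2*f)) = -16 + 8*(2*f*(9 + f)) = -16 + 16*f*(9 + f))
(-1482 + V(-34))*1533 = (-1482 + (-16 + 16*(-34)*(9 - 34)))*1533 = (-1482 + (-16 + 16*(-34)*(-25)))*1533 = (-1482 + (-16 + 13600))*1533 = (-1482 + 13584)*1533 = 12102*1533 = 18552366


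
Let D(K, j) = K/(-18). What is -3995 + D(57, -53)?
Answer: -23989/6 ≈ -3998.2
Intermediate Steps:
D(K, j) = -K/18 (D(K, j) = K*(-1/18) = -K/18)
-3995 + D(57, -53) = -3995 - 1/18*57 = -3995 - 19/6 = -23989/6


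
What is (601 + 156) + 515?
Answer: 1272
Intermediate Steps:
(601 + 156) + 515 = 757 + 515 = 1272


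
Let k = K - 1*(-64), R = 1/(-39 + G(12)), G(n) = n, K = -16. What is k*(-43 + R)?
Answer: -18592/9 ≈ -2065.8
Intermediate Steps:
R = -1/27 (R = 1/(-39 + 12) = 1/(-27) = -1/27 ≈ -0.037037)
k = 48 (k = -16 - 1*(-64) = -16 + 64 = 48)
k*(-43 + R) = 48*(-43 - 1/27) = 48*(-1162/27) = -18592/9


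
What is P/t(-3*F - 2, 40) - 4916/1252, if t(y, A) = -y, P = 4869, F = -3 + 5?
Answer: 1514165/2504 ≈ 604.70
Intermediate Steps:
F = 2
P/t(-3*F - 2, 40) - 4916/1252 = 4869/((-(-3*2 - 2))) - 4916/1252 = 4869/((-(-6 - 2))) - 4916*1/1252 = 4869/((-1*(-8))) - 1229/313 = 4869/8 - 1229/313 = 1514165/2504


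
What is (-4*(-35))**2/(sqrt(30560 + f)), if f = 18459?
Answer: 19600*sqrt(49019)/49019 ≈ 88.527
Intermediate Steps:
(-4*(-35))**2/(sqrt(30560 + f)) = (-4*(-35))**2/(sqrt(30560 + 18459)) = 140**2/(sqrt(49019)) = 19600*(sqrt(49019)/49019) = 19600*sqrt(49019)/49019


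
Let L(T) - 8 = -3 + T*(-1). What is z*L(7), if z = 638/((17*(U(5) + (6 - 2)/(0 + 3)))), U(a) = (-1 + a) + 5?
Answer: -3828/527 ≈ -7.2638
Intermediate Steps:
L(T) = 5 - T (L(T) = 8 + (-3 + T*(-1)) = 8 + (-3 - T) = 5 - T)
U(a) = 4 + a
z = 1914/527 (z = 638/((17*((4 + 5) + (6 - 2)/(0 + 3)))) = 638/((17*(9 + 4/3))) = 638/((17*(31/3))) = 638/(527/3) = 638*(3/527) = 1914/527 ≈ 3.6319)
z*L(7) = 1914*(5 - 1*7)/527 = 1914*(5 - 7)/527 = (1914/527)*(-2) = -3828/527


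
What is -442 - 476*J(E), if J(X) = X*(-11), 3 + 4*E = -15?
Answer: -24004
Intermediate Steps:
E = -9/2 (E = -¾ + (¼)*(-15) = -¾ - 15/4 = -9/2 ≈ -4.5000)
J(X) = -11*X
-442 - 476*J(E) = -442 - (-5236)*(-9)/2 = -442 - 476*99/2 = -442 - 23562 = -24004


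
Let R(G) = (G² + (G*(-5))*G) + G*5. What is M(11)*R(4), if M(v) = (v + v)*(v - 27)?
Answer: 15488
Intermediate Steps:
M(v) = 2*v*(-27 + v) (M(v) = (2*v)*(-27 + v) = 2*v*(-27 + v))
R(G) = -4*G² + 5*G (R(G) = (G² + (-5*G)*G) + 5*G = (G² - 5*G²) + 5*G = -4*G² + 5*G)
M(11)*R(4) = (2*11*(-27 + 11))*(4*(5 - 4*4)) = (2*11*(-16))*(4*(5 - 16)) = -1408*(-11) = -352*(-44) = 15488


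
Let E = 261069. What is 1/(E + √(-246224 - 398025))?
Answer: 15357/4009274530 - I*√644249/68157667010 ≈ 3.8304e-6 - 1.1776e-8*I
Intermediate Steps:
1/(E + √(-246224 - 398025)) = 1/(261069 + √(-246224 - 398025)) = 1/(261069 + √(-644249)) = 1/(261069 + I*√644249)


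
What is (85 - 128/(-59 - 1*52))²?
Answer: 91450969/12321 ≈ 7422.4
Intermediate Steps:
(85 - 128/(-59 - 1*52))² = (85 - 128/(-59 - 52))² = (85 - 128/(-111))² = (85 - 128*(-1/111))² = (85 + 128/111)² = (9563/111)² = 91450969/12321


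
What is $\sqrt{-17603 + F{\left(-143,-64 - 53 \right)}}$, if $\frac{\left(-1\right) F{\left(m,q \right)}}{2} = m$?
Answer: $i \sqrt{17317} \approx 131.59 i$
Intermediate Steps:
$F{\left(m,q \right)} = - 2 m$
$\sqrt{-17603 + F{\left(-143,-64 - 53 \right)}} = \sqrt{-17603 - -286} = \sqrt{-17603 + 286} = \sqrt{-17317} = i \sqrt{17317}$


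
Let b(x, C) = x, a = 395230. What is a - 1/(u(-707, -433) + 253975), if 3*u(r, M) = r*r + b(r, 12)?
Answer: 498411510407/1261067 ≈ 3.9523e+5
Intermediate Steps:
u(r, M) = r/3 + r**2/3 (u(r, M) = (r*r + r)/3 = (r**2 + r)/3 = (r + r**2)/3 = r/3 + r**2/3)
a - 1/(u(-707, -433) + 253975) = 395230 - 1/((1/3)*(-707)*(1 - 707) + 253975) = 395230 - 1/((1/3)*(-707)*(-706) + 253975) = 395230 - 1/(499142/3 + 253975) = 395230 - 1/1261067/3 = 395230 - 1*3/1261067 = 395230 - 3/1261067 = 498411510407/1261067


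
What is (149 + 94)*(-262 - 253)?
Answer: -125145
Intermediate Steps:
(149 + 94)*(-262 - 253) = 243*(-515) = -125145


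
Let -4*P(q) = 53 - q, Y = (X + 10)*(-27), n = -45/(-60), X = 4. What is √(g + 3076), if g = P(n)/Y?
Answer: √781361994/504 ≈ 55.462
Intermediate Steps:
n = ¾ (n = -45*(-1/60) = ¾ ≈ 0.75000)
Y = -378 (Y = (4 + 10)*(-27) = 14*(-27) = -378)
P(q) = -53/4 + q/4 (P(q) = -(53 - q)/4 = -53/4 + q/4)
g = 209/6048 (g = (-53/4 + (¼)*(¾))/(-378) = (-53/4 + 3/16)*(-1/378) = -209/16*(-1/378) = 209/6048 ≈ 0.034557)
√(g + 3076) = √(209/6048 + 3076) = √(18603857/6048) = √781361994/504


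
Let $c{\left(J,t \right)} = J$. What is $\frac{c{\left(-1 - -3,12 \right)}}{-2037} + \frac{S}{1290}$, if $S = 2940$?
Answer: $\frac{199540}{87591} \approx 2.2781$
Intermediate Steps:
$\frac{c{\left(-1 - -3,12 \right)}}{-2037} + \frac{S}{1290} = \frac{-1 - -3}{-2037} + \frac{2940}{1290} = \left(-1 + 3\right) \left(- \frac{1}{2037}\right) + 2940 \cdot \frac{1}{1290} = 2 \left(- \frac{1}{2037}\right) + \frac{98}{43} = - \frac{2}{2037} + \frac{98}{43} = \frac{199540}{87591}$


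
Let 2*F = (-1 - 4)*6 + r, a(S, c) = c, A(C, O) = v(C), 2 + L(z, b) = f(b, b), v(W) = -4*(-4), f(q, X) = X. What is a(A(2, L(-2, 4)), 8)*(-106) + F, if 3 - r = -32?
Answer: -1691/2 ≈ -845.50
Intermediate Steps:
v(W) = 16
r = 35 (r = 3 - 1*(-32) = 3 + 32 = 35)
L(z, b) = -2 + b
A(C, O) = 16
F = 5/2 (F = ((-1 - 4)*6 + 35)/2 = (-5*6 + 35)/2 = (-30 + 35)/2 = (1/2)*5 = 5/2 ≈ 2.5000)
a(A(2, L(-2, 4)), 8)*(-106) + F = 8*(-106) + 5/2 = -848 + 5/2 = -1691/2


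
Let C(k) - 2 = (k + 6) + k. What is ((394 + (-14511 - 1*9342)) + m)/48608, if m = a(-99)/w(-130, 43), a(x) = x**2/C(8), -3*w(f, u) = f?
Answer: -3483937/7221760 ≈ -0.48242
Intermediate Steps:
w(f, u) = -f/3
C(k) = 8 + 2*k (C(k) = 2 + ((k + 6) + k) = 2 + ((6 + k) + k) = 2 + (6 + 2*k) = 8 + 2*k)
a(x) = x**2/24 (a(x) = x**2/(8 + 2*8) = x**2/(8 + 16) = x**2/24)
m = 9801/1040 (m = ((1/24)*(-99)**2)/((-1/3*(-130))) = ((1/24)*9801)/(130/3) = (3267/8)*(3/130) = 9801/1040 ≈ 9.4240)
((394 + (-14511 - 1*9342)) + m)/48608 = ((394 + (-14511 - 1*9342)) + 9801/1040)/48608 = ((394 + (-14511 - 9342)) + 9801/1040)*(1/48608) = ((394 - 23853) + 9801/1040)*(1/48608) = (-23459 + 9801/1040)*(1/48608) = -24387559/1040*1/48608 = -3483937/7221760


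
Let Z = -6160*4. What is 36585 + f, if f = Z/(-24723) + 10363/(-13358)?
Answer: 12082263113561/330249834 ≈ 36585.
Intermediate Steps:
Z = -24640
f = 72936671/330249834 (f = -24640/(-24723) + 10363/(-13358) = -24640*(-1/24723) + 10363*(-1/13358) = 24640/24723 - 10363/13358 = 72936671/330249834 ≈ 0.22085)
36585 + f = 36585 + 72936671/330249834 = 12082263113561/330249834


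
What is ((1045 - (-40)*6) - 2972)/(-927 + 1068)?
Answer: -1687/141 ≈ -11.965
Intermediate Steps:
((1045 - (-40)*6) - 2972)/(-927 + 1068) = ((1045 - 1*(-240)) - 2972)/141 = ((1045 + 240) - 2972)*(1/141) = (1285 - 2972)*(1/141) = -1687*1/141 = -1687/141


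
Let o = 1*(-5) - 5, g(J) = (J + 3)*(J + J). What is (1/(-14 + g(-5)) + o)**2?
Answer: 3481/36 ≈ 96.694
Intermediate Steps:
g(J) = 2*J*(3 + J) (g(J) = (3 + J)*(2*J) = 2*J*(3 + J))
o = -10 (o = -5 - 5 = -10)
(1/(-14 + g(-5)) + o)**2 = (1/(-14 + 2*(-5)*(3 - 5)) - 10)**2 = (1/(-14 + 2*(-5)*(-2)) - 10)**2 = (1/(-14 + 20) - 10)**2 = (1/6 - 10)**2 = (-59/6)**2 = 3481/36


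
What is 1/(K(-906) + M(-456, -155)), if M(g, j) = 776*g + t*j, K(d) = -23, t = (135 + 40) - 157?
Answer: -1/356669 ≈ -2.8037e-6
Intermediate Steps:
t = 18 (t = 175 - 157 = 18)
M(g, j) = 18*j + 776*g (M(g, j) = 776*g + 18*j = 18*j + 776*g)
1/(K(-906) + M(-456, -155)) = 1/(-23 + (18*(-155) + 776*(-456))) = 1/(-23 + (-2790 - 353856)) = 1/(-23 - 356646) = 1/(-356669) = -1/356669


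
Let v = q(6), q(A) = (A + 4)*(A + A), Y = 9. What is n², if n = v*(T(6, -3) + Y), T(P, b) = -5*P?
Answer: 6350400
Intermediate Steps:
q(A) = 2*A*(4 + A) (q(A) = (4 + A)*(2*A) = 2*A*(4 + A))
v = 120 (v = 2*6*(4 + 6) = 2*6*10 = 120)
n = -2520 (n = 120*(-5*6 + 9) = 120*(-30 + 9) = 120*(-21) = -2520)
n² = (-2520)² = 6350400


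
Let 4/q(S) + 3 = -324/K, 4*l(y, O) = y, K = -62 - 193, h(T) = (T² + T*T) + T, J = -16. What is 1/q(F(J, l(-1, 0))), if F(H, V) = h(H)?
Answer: -147/340 ≈ -0.43235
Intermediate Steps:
h(T) = T + 2*T² (h(T) = (T² + T²) + T = 2*T² + T = T + 2*T²)
K = -255
l(y, O) = y/4
F(H, V) = H*(1 + 2*H)
q(S) = -340/147 (q(S) = 4/(-3 - 324/(-255)) = 4/(-3 - 324*(-1/255)) = 4/(-3 + 108/85) = 4/(-147/85) = 4*(-85/147) = -340/147)
1/q(F(J, l(-1, 0))) = 1/(-340/147) = -147/340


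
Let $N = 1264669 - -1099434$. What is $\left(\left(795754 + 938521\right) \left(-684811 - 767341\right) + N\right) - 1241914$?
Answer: $-2518429787611$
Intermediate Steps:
$N = 2364103$ ($N = 1264669 + 1099434 = 2364103$)
$\left(\left(795754 + 938521\right) \left(-684811 - 767341\right) + N\right) - 1241914 = \left(\left(795754 + 938521\right) \left(-684811 - 767341\right) + 2364103\right) - 1241914 = \left(1734275 \left(-1452152\right) + 2364103\right) - 1241914 = \left(-2518430909800 + 2364103\right) - 1241914 = -2518428545697 - 1241914 = -2518429787611$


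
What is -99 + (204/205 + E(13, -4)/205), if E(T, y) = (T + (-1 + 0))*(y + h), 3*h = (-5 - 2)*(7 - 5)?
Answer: -4039/41 ≈ -98.512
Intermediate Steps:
h = -14/3 (h = ((-5 - 2)*(7 - 5))/3 = (-7*2)/3 = (⅓)*(-14) = -14/3 ≈ -4.6667)
E(T, y) = (-1 + T)*(-14/3 + y) (E(T, y) = (T + (-1 + 0))*(y - 14/3) = (T - 1)*(-14/3 + y) = (-1 + T)*(-14/3 + y))
-99 + (204/205 + E(13, -4)/205) = -99 + (204/205 + (14/3 - 1*(-4) - 14/3*13 + 13*(-4))/205) = -99 + (204*(1/205) + (14/3 + 4 - 182/3 - 52)*(1/205)) = -99 + (204/205 - 104*1/205) = -99 + (204/205 - 104/205) = -99 + 20/41 = -4039/41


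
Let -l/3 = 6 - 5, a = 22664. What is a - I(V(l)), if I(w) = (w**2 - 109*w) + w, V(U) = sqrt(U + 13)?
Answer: 22654 + 108*sqrt(10) ≈ 22996.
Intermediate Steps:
l = -3 (l = -3*(6 - 5) = -3*1 = -3)
V(U) = sqrt(13 + U)
I(w) = w**2 - 108*w
a - I(V(l)) = 22664 - sqrt(13 - 3)*(-108 + sqrt(13 - 3)) = 22664 - sqrt(10)*(-108 + sqrt(10))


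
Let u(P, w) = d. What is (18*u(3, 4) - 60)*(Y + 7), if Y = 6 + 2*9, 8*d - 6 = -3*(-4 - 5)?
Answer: 1767/4 ≈ 441.75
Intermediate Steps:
d = 33/8 (d = ¾ + (-3*(-4 - 5))/8 = ¾ + (-3*(-9))/8 = ¾ + (⅛)*27 = ¾ + 27/8 = 33/8 ≈ 4.1250)
u(P, w) = 33/8
Y = 24 (Y = 6 + 18 = 24)
(18*u(3, 4) - 60)*(Y + 7) = (18*(33/8) - 60)*(24 + 7) = (297/4 - 60)*31 = (57/4)*31 = 1767/4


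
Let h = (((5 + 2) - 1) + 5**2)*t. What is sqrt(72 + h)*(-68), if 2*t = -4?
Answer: -68*sqrt(10) ≈ -215.03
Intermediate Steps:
t = -2 (t = (1/2)*(-4) = -2)
h = -62 (h = (((5 + 2) - 1) + 5**2)*(-2) = ((7 - 1) + 25)*(-2) = (6 + 25)*(-2) = 31*(-2) = -62)
sqrt(72 + h)*(-68) = sqrt(72 - 62)*(-68) = sqrt(10)*(-68) = -68*sqrt(10)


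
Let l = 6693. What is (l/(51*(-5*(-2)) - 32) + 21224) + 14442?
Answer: 17055041/478 ≈ 35680.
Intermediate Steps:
(l/(51*(-5*(-2)) - 32) + 21224) + 14442 = (6693/(51*(-5*(-2)) - 32) + 21224) + 14442 = (6693/(51*10 - 32) + 21224) + 14442 = (6693/(510 - 32) + 21224) + 14442 = (6693/478 + 21224) + 14442 = 10151765/478 + 14442 = 17055041/478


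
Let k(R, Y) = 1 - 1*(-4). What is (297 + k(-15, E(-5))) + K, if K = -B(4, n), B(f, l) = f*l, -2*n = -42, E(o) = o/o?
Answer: 218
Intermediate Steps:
E(o) = 1
n = 21 (n = -½*(-42) = 21)
k(R, Y) = 5 (k(R, Y) = 1 + 4 = 5)
K = -84 (K = -4*21 = -1*84 = -84)
(297 + k(-15, E(-5))) + K = (297 + 5) - 84 = 302 - 84 = 218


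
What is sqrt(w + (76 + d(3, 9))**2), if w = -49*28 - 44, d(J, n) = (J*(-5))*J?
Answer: I*sqrt(455) ≈ 21.331*I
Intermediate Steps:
d(J, n) = -5*J**2 (d(J, n) = (-5*J)*J = -5*J**2)
w = -1416 (w = -1372 - 44 = -1416)
sqrt(w + (76 + d(3, 9))**2) = sqrt(-1416 + (76 - 5*3**2)**2) = sqrt(-1416 + (76 - 5*9)**2) = sqrt(-1416 + (76 - 45)**2) = sqrt(-1416 + 31**2) = sqrt(-1416 + 961) = sqrt(-455) = I*sqrt(455)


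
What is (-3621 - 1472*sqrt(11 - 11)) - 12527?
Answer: -16148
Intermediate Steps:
(-3621 - 1472*sqrt(11 - 11)) - 12527 = (-3621 - 1472*sqrt(0)) - 12527 = (-3621 - 1472*0) - 12527 = (-3621 + 0) - 12527 = -3621 - 12527 = -16148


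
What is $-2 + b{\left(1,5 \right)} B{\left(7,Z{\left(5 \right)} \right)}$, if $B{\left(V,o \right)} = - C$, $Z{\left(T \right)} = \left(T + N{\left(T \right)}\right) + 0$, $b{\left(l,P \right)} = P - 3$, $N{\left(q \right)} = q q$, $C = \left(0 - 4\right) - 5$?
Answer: $16$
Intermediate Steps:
$C = -9$ ($C = -4 - 5 = -9$)
$N{\left(q \right)} = q^{2}$
$b{\left(l,P \right)} = -3 + P$
$Z{\left(T \right)} = T + T^{2}$ ($Z{\left(T \right)} = \left(T + T^{2}\right) + 0 = T + T^{2}$)
$B{\left(V,o \right)} = 9$ ($B{\left(V,o \right)} = \left(-1\right) \left(-9\right) = 9$)
$-2 + b{\left(1,5 \right)} B{\left(7,Z{\left(5 \right)} \right)} = -2 + \left(-3 + 5\right) 9 = -2 + 2 \cdot 9 = -2 + 18 = 16$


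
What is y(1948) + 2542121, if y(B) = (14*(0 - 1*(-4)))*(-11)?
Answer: 2541505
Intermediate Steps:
y(B) = -616 (y(B) = (14*(0 + 4))*(-11) = (14*4)*(-11) = 56*(-11) = -616)
y(1948) + 2542121 = -616 + 2542121 = 2541505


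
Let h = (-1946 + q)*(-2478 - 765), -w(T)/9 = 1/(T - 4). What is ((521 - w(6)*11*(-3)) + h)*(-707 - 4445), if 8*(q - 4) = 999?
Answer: -30362327324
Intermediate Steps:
w(T) = -9/(-4 + T) (w(T) = -9/(T - 4) = -9/(-4 + T))
q = 1031/8 (q = 4 + (1/8)*999 = 4 + 999/8 = 1031/8 ≈ 128.88)
h = 47143491/8 (h = (-1946 + 1031/8)*(-2478 - 765) = -14537/8*(-3243) = 47143491/8 ≈ 5.8929e+6)
((521 - w(6)*11*(-3)) + h)*(-707 - 4445) = ((521 - (-9/(-4 + 6))*11*(-3)) + 47143491/8)*(-707 - 4445) = ((521 - (-9/2)*(-33)) + 47143491/8)*(-5152) = ((521 - (-9*1/2)*(-33)) + 47143491/8)*(-5152) = ((521 - (-9)*(-33)/2) + 47143491/8)*(-5152) = ((521 - 1*297/2) + 47143491/8)*(-5152) = ((521 - 297/2) + 47143491/8)*(-5152) = (745/2 + 47143491/8)*(-5152) = (47146471/8)*(-5152) = -30362327324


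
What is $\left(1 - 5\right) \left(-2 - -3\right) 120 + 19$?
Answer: $-461$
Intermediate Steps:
$\left(1 - 5\right) \left(-2 - -3\right) 120 + 19 = - 4 \left(-2 + 3\right) 120 + 19 = \left(-4\right) 1 \cdot 120 + 19 = \left(-4\right) 120 + 19 = -480 + 19 = -461$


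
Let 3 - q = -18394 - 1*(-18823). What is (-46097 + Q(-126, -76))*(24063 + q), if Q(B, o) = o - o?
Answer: -1089594789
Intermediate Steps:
Q(B, o) = 0
q = -426 (q = 3 - (-18394 - 1*(-18823)) = 3 - (-18394 + 18823) = 3 - 1*429 = 3 - 429 = -426)
(-46097 + Q(-126, -76))*(24063 + q) = (-46097 + 0)*(24063 - 426) = -46097*23637 = -1089594789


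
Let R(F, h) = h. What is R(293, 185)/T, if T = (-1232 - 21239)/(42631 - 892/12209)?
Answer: -96288982595/274348439 ≈ -350.97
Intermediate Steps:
T = -274348439/520480987 (T = -22471/(42631 - 892*1/12209) = -22471/(42631 - 892/12209) = -22471/520480987/12209 = -22471*12209/520480987 = -274348439/520480987 ≈ -0.52711)
R(293, 185)/T = 185/(-274348439/520480987) = 185*(-520480987/274348439) = -96288982595/274348439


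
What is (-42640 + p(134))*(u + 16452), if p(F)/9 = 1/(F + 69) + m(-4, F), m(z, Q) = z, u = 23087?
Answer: -342535016041/203 ≈ -1.6874e+9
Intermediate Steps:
p(F) = -36 + 9/(69 + F) (p(F) = 9*(1/(F + 69) - 4) = 9*(1/(69 + F) - 4) = 9*(-4 + 1/(69 + F)) = -36 + 9/(69 + F))
(-42640 + p(134))*(u + 16452) = (-42640 + 9*(-275 - 4*134)/(69 + 134))*(23087 + 16452) = (-42640 + 9*(-275 - 536)/203)*39539 = (-42640 + 9*(1/203)*(-811))*39539 = (-42640 - 7299/203)*39539 = -8663219/203*39539 = -342535016041/203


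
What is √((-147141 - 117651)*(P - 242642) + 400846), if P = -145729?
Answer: √102837934678 ≈ 3.2068e+5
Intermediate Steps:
√((-147141 - 117651)*(P - 242642) + 400846) = √((-147141 - 117651)*(-145729 - 242642) + 400846) = √(-264792*(-388371) + 400846) = √(102837533832 + 400846) = √102837934678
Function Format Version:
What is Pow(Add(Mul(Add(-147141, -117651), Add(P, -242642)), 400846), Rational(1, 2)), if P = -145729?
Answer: Pow(102837934678, Rational(1, 2)) ≈ 3.2068e+5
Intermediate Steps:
Pow(Add(Mul(Add(-147141, -117651), Add(P, -242642)), 400846), Rational(1, 2)) = Pow(Add(Mul(Add(-147141, -117651), Add(-145729, -242642)), 400846), Rational(1, 2)) = Pow(Add(Mul(-264792, -388371), 400846), Rational(1, 2)) = Pow(Add(102837533832, 400846), Rational(1, 2)) = Pow(102837934678, Rational(1, 2))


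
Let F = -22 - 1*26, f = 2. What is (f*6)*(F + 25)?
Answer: -276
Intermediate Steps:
F = -48 (F = -22 - 26 = -48)
(f*6)*(F + 25) = (2*6)*(-48 + 25) = 12*(-23) = -276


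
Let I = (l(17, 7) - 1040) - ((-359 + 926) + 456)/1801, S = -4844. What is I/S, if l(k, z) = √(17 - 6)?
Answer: 1874063/8724044 - √11/4844 ≈ 0.21413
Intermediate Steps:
l(k, z) = √11
I = -1874063/1801 + √11 (I = (√11 - 1040) - ((-359 + 926) + 456)/1801 = (-1040 + √11) - (567 + 456)/1801 = (-1040 + √11) - 1023/1801 = -1874063/1801 + √11 ≈ -1037.3)
I/S = (-1874063/1801 + √11)/(-4844) = (-1874063/1801 + √11)*(-1/4844) = 1874063/8724044 - √11/4844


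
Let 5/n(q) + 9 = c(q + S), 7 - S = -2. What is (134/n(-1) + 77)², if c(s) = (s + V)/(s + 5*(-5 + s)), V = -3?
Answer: 331713369/13225 ≈ 25082.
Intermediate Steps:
S = 9 (S = 7 - 1*(-2) = 7 + 2 = 9)
c(s) = (-3 + s)/(-25 + 6*s) (c(s) = (s - 3)/(s + 5*(-5 + s)) = (-3 + s)/(s + (-25 + 5*s)) = (-3 + s)/(-25 + 6*s))
n(q) = 5/(-9 + (6 + q)/(29 + 6*q)) (n(q) = 5/(-9 + (-3 + (q + 9))/(-25 + 6*(q + 9))) = 5/(-9 + (-3 + (9 + q))/(-25 + 6*(9 + q))) = 5/(-9 + (6 + q)/(-25 + (54 + 6*q))) = 5/(-9 + (6 + q)/(29 + 6*q)))
(134/n(-1) + 77)² = (134/((5*(29 + 6*(-1))/(-255 - 53*(-1)))) + 77)² = (134/((5*(29 - 6)/(-255 + 53))) + 77)² = (134/((5*23/(-202))) + 77)² = (134/((5*(-1/202)*23)) + 77)² = (134/(-115/202) + 77)² = (134*(-202/115) + 77)² = (-27068/115 + 77)² = (-18213/115)² = 331713369/13225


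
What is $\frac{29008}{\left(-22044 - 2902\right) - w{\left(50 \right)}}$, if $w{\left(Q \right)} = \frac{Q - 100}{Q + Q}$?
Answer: $- \frac{58016}{49891} \approx -1.1629$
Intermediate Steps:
$w{\left(Q \right)} = \frac{-100 + Q}{2 Q}$
$\frac{29008}{\left(-22044 - 2902\right) - w{\left(50 \right)}} = \frac{29008}{\left(-22044 - 2902\right) - \frac{-100 + 50}{2 \cdot 50}} = \frac{29008}{\left(-22044 - 2902\right) - \frac{1}{2} \cdot \frac{1}{50} \left(-50\right)} = \frac{29008}{-24946 - - \frac{1}{2}} = \frac{29008}{-24946 + \frac{1}{2}} = \frac{29008}{- \frac{49891}{2}} = 29008 \left(- \frac{2}{49891}\right) = - \frac{58016}{49891}$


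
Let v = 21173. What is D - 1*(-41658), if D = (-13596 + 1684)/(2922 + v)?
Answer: 1003737598/24095 ≈ 41658.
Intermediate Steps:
D = -11912/24095 (D = (-13596 + 1684)/(2922 + 21173) = -11912/24095 ≈ -0.49438)
D - 1*(-41658) = -11912/24095 - 1*(-41658) = -11912/24095 + 41658 = 1003737598/24095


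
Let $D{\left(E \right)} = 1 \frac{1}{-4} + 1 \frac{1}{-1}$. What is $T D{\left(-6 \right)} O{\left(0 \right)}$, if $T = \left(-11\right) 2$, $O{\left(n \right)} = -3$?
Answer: $- \frac{165}{2} \approx -82.5$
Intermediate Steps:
$T = -22$
$D{\left(E \right)} = - \frac{5}{4}$ ($D{\left(E \right)} = 1 \left(- \frac{1}{4}\right) + 1 \left(-1\right) = - \frac{1}{4} - 1 = - \frac{5}{4}$)
$T D{\left(-6 \right)} O{\left(0 \right)} = \left(-22\right) \left(- \frac{5}{4}\right) \left(-3\right) = \frac{55}{2} \left(-3\right) = - \frac{165}{2}$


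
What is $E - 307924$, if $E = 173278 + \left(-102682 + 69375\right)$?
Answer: $-167953$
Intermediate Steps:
$E = 139971$ ($E = 173278 - 33307 = 139971$)
$E - 307924 = 139971 - 307924 = -167953$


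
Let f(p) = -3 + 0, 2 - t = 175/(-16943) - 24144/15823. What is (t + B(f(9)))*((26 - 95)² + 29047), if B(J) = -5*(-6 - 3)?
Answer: 439910642624000/268089089 ≈ 1.6409e+6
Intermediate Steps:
t = 948018995/268089089 (t = 2 - (175/(-16943) - 24144/15823) = 2 - (175*(-1/16943) - 24144*1/15823) = 2 - (-175/16943 - 24144/15823) = 2 - 1*(-411840817/268089089) = 2 + 411840817/268089089 = 948018995/268089089 ≈ 3.5362)
f(p) = -3
B(J) = 45 (B(J) = -5*(-9) = 45)
(t + B(f(9)))*((26 - 95)² + 29047) = (948018995/268089089 + 45)*((26 - 95)² + 29047) = 13012028000*((-69)² + 29047)/268089089 = 13012028000*(4761 + 29047)/268089089 = (13012028000/268089089)*33808 = 439910642624000/268089089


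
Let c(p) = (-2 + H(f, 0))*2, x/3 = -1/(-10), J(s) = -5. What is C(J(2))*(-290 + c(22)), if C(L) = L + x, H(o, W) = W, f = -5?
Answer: 6909/5 ≈ 1381.8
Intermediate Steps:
x = 3/10 (x = 3*(-1/(-10)) = 3*(-1*(-⅒)) = 3*(⅒) = 3/10 ≈ 0.30000)
c(p) = -4 (c(p) = (-2 + 0)*2 = -2*2 = -4)
C(L) = 3/10 + L (C(L) = L + 3/10 = 3/10 + L)
C(J(2))*(-290 + c(22)) = (3/10 - 5)*(-290 - 4) = -47/10*(-294) = 6909/5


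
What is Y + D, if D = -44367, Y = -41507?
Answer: -85874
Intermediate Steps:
Y + D = -41507 - 44367 = -85874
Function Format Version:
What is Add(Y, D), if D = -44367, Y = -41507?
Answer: -85874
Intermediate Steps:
Add(Y, D) = Add(-41507, -44367) = -85874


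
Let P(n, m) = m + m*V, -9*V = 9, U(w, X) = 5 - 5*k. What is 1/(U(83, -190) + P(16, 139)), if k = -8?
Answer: 1/45 ≈ 0.022222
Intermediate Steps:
U(w, X) = 45 (U(w, X) = 5 - 5*(-8) = 5 + 40 = 45)
V = -1 (V = -⅑*9 = -1)
P(n, m) = 0 (P(n, m) = m + m*(-1) = m - m = 0)
1/(U(83, -190) + P(16, 139)) = 1/(45 + 0) = 1/45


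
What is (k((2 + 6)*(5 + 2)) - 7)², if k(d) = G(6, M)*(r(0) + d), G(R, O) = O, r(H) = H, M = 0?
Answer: 49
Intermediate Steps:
k(d) = 0 (k(d) = 0*(0 + d) = 0*d = 0)
(k((2 + 6)*(5 + 2)) - 7)² = (0 - 7)² = (-7)² = 49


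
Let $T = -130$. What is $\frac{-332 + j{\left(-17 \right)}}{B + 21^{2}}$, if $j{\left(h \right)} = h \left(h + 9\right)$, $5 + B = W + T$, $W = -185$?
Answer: $- \frac{196}{121} \approx -1.6198$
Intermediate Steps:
$B = -320$ ($B = -5 - 315 = -320$)
$j{\left(h \right)} = h \left(9 + h\right)$
$\frac{-332 + j{\left(-17 \right)}}{B + 21^{2}} = \frac{-332 - 17 \left(9 - 17\right)}{-320 + 21^{2}} = \frac{-332 - -136}{-320 + 441} = \frac{-332 + 136}{121} = \left(-196\right) \frac{1}{121} = - \frac{196}{121}$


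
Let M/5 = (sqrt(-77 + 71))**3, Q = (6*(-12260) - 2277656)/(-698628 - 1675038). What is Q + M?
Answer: 1175608/1186833 - 30*I*sqrt(6) ≈ 0.99054 - 73.485*I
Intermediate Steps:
Q = 1175608/1186833 (Q = (-73560 - 2277656)/(-2373666) = -2351216*(-1/2373666) = 1175608/1186833 ≈ 0.99054)
M = -30*I*sqrt(6) (M = 5*(sqrt(-77 + 71))**3 = 5*(sqrt(-6))**3 = 5*(I*sqrt(6))**3 = 5*(-6*I*sqrt(6)) = -30*I*sqrt(6) ≈ -73.485*I)
Q + M = 1175608/1186833 - 30*I*sqrt(6)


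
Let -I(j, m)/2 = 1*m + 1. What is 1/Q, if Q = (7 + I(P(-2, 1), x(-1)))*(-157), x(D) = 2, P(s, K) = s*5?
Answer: -1/157 ≈ -0.0063694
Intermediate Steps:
P(s, K) = 5*s
I(j, m) = -2 - 2*m (I(j, m) = -2*(1*m + 1) = -2*(m + 1) = -2*(1 + m) = -2 - 2*m)
Q = -157 (Q = (7 + (-2 - 2*2))*(-157) = (7 + (-2 - 4))*(-157) = (7 - 6)*(-157) = 1*(-157) = -157)
1/Q = 1/(-157) = -1/157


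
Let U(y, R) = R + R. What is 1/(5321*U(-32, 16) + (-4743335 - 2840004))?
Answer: -1/7413067 ≈ -1.3490e-7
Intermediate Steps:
U(y, R) = 2*R
1/(5321*U(-32, 16) + (-4743335 - 2840004)) = 1/(5321*(2*16) + (-4743335 - 2840004)) = 1/(5321*32 - 7583339) = 1/(170272 - 7583339) = 1/(-7413067) = -1/7413067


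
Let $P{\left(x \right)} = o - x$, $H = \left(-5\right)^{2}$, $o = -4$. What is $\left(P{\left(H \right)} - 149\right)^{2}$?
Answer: $31684$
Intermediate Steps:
$H = 25$
$P{\left(x \right)} = -4 - x$
$\left(P{\left(H \right)} - 149\right)^{2} = \left(\left(-4 - 25\right) - 149\right)^{2} = \left(-29 - 149\right)^{2} = \left(-178\right)^{2} = 31684$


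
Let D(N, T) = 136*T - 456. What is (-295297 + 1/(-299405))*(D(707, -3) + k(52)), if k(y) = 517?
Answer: 30679449205242/299405 ≈ 1.0247e+8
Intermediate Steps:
D(N, T) = -456 + 136*T
(-295297 + 1/(-299405))*(D(707, -3) + k(52)) = (-295297 + 1/(-299405))*((-456 + 136*(-3)) + 517) = (-295297 - 1/299405)*((-456 - 408) + 517) = -88413398286*(-864 + 517)/299405 = -88413398286/299405*(-347) = 30679449205242/299405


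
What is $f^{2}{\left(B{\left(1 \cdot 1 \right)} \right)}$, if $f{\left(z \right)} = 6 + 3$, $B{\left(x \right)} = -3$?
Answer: $81$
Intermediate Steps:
$f{\left(z \right)} = 9$
$f^{2}{\left(B{\left(1 \cdot 1 \right)} \right)} = 9^{2} = 81$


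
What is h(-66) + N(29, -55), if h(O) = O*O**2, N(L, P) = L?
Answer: -287467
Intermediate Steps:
h(O) = O**3
h(-66) + N(29, -55) = (-66)**3 + 29 = -287496 + 29 = -287467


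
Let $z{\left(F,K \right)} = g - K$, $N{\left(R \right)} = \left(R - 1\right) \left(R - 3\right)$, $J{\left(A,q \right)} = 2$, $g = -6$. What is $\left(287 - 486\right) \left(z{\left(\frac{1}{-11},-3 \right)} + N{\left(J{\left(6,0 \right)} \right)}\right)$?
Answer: $796$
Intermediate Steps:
$N{\left(R \right)} = \left(-1 + R\right) \left(-3 + R\right)$
$z{\left(F,K \right)} = -6 - K$
$\left(287 - 486\right) \left(z{\left(\frac{1}{-11},-3 \right)} + N{\left(J{\left(6,0 \right)} \right)}\right) = \left(287 - 486\right) \left(\left(-6 - -3\right) + \left(3 + 2^{2} - 8\right)\right) = - 199 \left(\left(-6 + 3\right) + \left(3 + 4 - 8\right)\right) = - 199 \left(-3 - 1\right) = \left(-199\right) \left(-4\right) = 796$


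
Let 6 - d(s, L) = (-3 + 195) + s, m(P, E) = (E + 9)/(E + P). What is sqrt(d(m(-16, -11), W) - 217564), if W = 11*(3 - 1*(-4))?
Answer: 2*I*sqrt(4409439)/9 ≈ 466.64*I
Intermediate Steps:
W = 77 (W = 11*(3 + 4) = 11*7 = 77)
m(P, E) = (9 + E)/(E + P)
d(s, L) = -186 - s (d(s, L) = 6 - ((-3 + 195) + s) = 6 - (192 + s) = 6 + (-192 - s) = -186 - s)
sqrt(d(m(-16, -11), W) - 217564) = sqrt((-186 - (9 - 11)/(-11 - 16)) - 217564) = sqrt((-186 - (-2)/(-27)) - 217564) = sqrt((-186 - (-1)*(-2)/27) - 217564) = sqrt((-186 - 1*2/27) - 217564) = sqrt((-186 - 2/27) - 217564) = sqrt(-5024/27 - 217564) = sqrt(-5879252/27) = 2*I*sqrt(4409439)/9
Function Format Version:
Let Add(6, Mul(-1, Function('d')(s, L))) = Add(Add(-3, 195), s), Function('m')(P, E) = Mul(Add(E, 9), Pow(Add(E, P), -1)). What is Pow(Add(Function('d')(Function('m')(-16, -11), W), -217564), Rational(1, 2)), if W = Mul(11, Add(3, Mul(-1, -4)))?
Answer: Mul(Rational(2, 9), I, Pow(4409439, Rational(1, 2))) ≈ Mul(466.64, I)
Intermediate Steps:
W = 77 (W = Mul(11, Add(3, 4)) = Mul(11, 7) = 77)
Function('m')(P, E) = Mul(Pow(Add(E, P), -1), Add(9, E)) (Function('m')(P, E) = Mul(Add(9, E), Pow(Add(E, P), -1)) = Mul(Pow(Add(E, P), -1), Add(9, E)))
Function('d')(s, L) = Add(-186, Mul(-1, s)) (Function('d')(s, L) = Add(6, Mul(-1, Add(Add(-3, 195), s))) = Add(6, Mul(-1, Add(192, s))) = Add(6, Add(-192, Mul(-1, s))) = Add(-186, Mul(-1, s)))
Pow(Add(Function('d')(Function('m')(-16, -11), W), -217564), Rational(1, 2)) = Pow(Add(Add(-186, Mul(-1, Mul(Pow(Add(-11, -16), -1), Add(9, -11)))), -217564), Rational(1, 2)) = Pow(Add(Add(-186, Mul(-1, Mul(Pow(-27, -1), -2))), -217564), Rational(1, 2)) = Pow(Add(Add(-186, Mul(-1, Mul(Rational(-1, 27), -2))), -217564), Rational(1, 2)) = Pow(Add(Add(-186, Mul(-1, Rational(2, 27))), -217564), Rational(1, 2)) = Pow(Add(Add(-186, Rational(-2, 27)), -217564), Rational(1, 2)) = Pow(Add(Rational(-5024, 27), -217564), Rational(1, 2)) = Pow(Rational(-5879252, 27), Rational(1, 2)) = Mul(Rational(2, 9), I, Pow(4409439, Rational(1, 2)))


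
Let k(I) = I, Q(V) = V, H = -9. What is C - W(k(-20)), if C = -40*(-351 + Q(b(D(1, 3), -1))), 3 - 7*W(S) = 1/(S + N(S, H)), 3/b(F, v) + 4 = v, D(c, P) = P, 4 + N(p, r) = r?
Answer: 3248684/231 ≈ 14064.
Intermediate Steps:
N(p, r) = -4 + r
b(F, v) = 3/(-4 + v)
W(S) = 3/7 - 1/(7*(-13 + S)) (W(S) = 3/7 - 1/(7*(S + (-4 - 9))) = 3/7 - 1/(7*(S - 13)) = 3/7 - 1/(7*(-13 + S)))
C = 14064 (C = -40*(-351 + 3/(-4 - 1)) = -40*(-351 + 3/(-5)) = -40*(-351 + 3*(-⅕)) = -40*(-351 - ⅗) = -40*(-1758/5) = 14064)
C - W(k(-20)) = 14064 - (-40 + 3*(-20))/(7*(-13 - 20)) = 14064 - (-40 - 60)/(7*(-33)) = 14064 - (-1)*(-100)/(7*33) = 14064 - 1*100/231 = 14064 - 100/231 = 3248684/231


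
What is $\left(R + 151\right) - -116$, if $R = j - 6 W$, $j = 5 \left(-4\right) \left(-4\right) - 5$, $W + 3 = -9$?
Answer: $414$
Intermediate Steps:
$W = -12$ ($W = -3 - 9 = -12$)
$j = 75$ ($j = \left(-20\right) \left(-4\right) - 5 = 80 - 5 = 75$)
$R = 147$ ($R = 75 - -72 = 75 + 72 = 147$)
$\left(R + 151\right) - -116 = \left(147 + 151\right) - -116 = 298 + 116 = 414$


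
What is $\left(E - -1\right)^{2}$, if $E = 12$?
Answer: $169$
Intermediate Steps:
$\left(E - -1\right)^{2} = \left(12 - -1\right)^{2} = \left(12 + \left(-21 + 22\right)\right)^{2} = \left(12 + 1\right)^{2} = 13^{2} = 169$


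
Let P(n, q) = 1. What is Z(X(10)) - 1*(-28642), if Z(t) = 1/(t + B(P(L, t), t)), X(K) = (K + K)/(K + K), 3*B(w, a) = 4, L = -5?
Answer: 200497/7 ≈ 28642.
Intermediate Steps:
B(w, a) = 4/3 (B(w, a) = (⅓)*4 = 4/3)
X(K) = 1 (X(K) = (2*K)/((2*K)) = (2*K)*(1/(2*K)) = 1)
Z(t) = 1/(4/3 + t) (Z(t) = 1/(t + 4/3) = 1/(4/3 + t))
Z(X(10)) - 1*(-28642) = 3/(4 + 3*1) - 1*(-28642) = 3/(4 + 3) + 28642 = 3/7 + 28642 = 200497/7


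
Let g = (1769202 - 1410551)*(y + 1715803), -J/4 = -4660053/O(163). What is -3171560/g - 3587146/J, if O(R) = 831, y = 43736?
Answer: -6670707927449512087/41713120740497874 ≈ -159.92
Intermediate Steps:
J = 6213404/277 (J = -(-18640212)/831 = -4*(-1553351/277) = 6213404/277 ≈ 22431.)
g = 631060421889 (g = (1769202 - 1410551)*(43736 + 1715803) = 358651*1759539 = 631060421889)
-3171560/g - 3587146/J = -3171560/631060421889 - 3587146/6213404/277 = -3171560*1/631060421889 - 3587146*277/6213404 = -67480/13426817487 - 496819721/3106702 = -6670707927449512087/41713120740497874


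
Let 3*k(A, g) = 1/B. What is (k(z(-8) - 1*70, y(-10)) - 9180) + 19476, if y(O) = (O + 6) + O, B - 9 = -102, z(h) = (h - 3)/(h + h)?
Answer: 2872583/279 ≈ 10296.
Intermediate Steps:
z(h) = (-3 + h)/(2*h) (z(h) = (-3 + h)/((2*h)) = (-3 + h)*(1/(2*h)) = (-3 + h)/(2*h))
B = -93 (B = 9 - 102 = -93)
y(O) = 6 + 2*O (y(O) = (6 + O) + O = 6 + 2*O)
k(A, g) = -1/279 (k(A, g) = (⅓)/(-93) = (⅓)*(-1/93) = -1/279)
(k(z(-8) - 1*70, y(-10)) - 9180) + 19476 = (-1/279 - 9180) + 19476 = -2561221/279 + 19476 = 2872583/279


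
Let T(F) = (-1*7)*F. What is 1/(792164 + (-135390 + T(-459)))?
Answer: 1/659987 ≈ 1.5152e-6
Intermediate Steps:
T(F) = -7*F
1/(792164 + (-135390 + T(-459))) = 1/(792164 + (-135390 - 7*(-459))) = 1/(792164 + (-135390 + 3213)) = 1/(792164 - 132177) = 1/659987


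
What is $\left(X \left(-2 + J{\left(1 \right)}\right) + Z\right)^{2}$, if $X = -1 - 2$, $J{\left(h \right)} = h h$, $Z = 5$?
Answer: $64$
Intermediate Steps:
$J{\left(h \right)} = h^{2}$
$X = -3$
$\left(X \left(-2 + J{\left(1 \right)}\right) + Z\right)^{2} = \left(- 3 \left(-2 + 1^{2}\right) + 5\right)^{2} = \left(- 3 \left(-2 + 1\right) + 5\right)^{2} = \left(\left(-3\right) \left(-1\right) + 5\right)^{2} = \left(3 + 5\right)^{2} = 8^{2} = 64$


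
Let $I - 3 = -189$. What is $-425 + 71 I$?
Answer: $-13631$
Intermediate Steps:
$I = -186$ ($I = 3 - 189 = -186$)
$-425 + 71 I = -425 + 71 \left(-186\right) = -425 - 13206 = -13631$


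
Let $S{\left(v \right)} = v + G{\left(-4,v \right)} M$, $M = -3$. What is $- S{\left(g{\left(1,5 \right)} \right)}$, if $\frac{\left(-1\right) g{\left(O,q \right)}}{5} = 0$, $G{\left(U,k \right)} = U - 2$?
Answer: $-18$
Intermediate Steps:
$G{\left(U,k \right)} = -2 + U$
$g{\left(O,q \right)} = 0$ ($g{\left(O,q \right)} = \left(-5\right) 0 = 0$)
$S{\left(v \right)} = 18 + v$ ($S{\left(v \right)} = v + \left(-2 - 4\right) \left(-3\right) = v - -18 = v + 18 = 18 + v$)
$- S{\left(g{\left(1,5 \right)} \right)} = - (18 + 0) = \left(-1\right) 18 = -18$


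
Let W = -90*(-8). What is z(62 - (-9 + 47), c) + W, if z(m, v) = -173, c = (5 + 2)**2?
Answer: 547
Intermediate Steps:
W = 720
c = 49 (c = 7**2 = 49)
z(62 - (-9 + 47), c) + W = -173 + 720 = 547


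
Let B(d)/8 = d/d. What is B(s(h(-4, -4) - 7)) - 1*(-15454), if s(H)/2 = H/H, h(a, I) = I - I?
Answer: 15462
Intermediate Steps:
h(a, I) = 0
s(H) = 2 (s(H) = 2*(H/H) = 2*1 = 2)
B(d) = 8 (B(d) = 8*(d/d) = 8*1 = 8)
B(s(h(-4, -4) - 7)) - 1*(-15454) = 8 - 1*(-15454) = 8 + 15454 = 15462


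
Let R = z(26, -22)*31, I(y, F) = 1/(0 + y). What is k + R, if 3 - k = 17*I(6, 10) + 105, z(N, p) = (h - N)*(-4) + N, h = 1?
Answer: 22807/6 ≈ 3801.2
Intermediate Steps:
I(y, F) = 1/y
z(N, p) = -4 + 5*N (z(N, p) = (1 - N)*(-4) + N = (-4 + 4*N) + N = -4 + 5*N)
k = -629/6 (k = 3 - (17/6 + 105) = 3 - 1*647/6 = 3 - 647/6 = -629/6 ≈ -104.83)
R = 3906 (R = (-4 + 5*26)*31 = (-4 + 130)*31 = 126*31 = 3906)
k + R = -629/6 + 3906 = 22807/6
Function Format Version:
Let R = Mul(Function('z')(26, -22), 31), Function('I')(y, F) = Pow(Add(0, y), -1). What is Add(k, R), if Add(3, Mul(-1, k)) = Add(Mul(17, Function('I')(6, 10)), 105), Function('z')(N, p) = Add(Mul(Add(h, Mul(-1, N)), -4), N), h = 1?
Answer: Rational(22807, 6) ≈ 3801.2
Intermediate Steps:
Function('I')(y, F) = Pow(y, -1)
Function('z')(N, p) = Add(-4, Mul(5, N)) (Function('z')(N, p) = Add(Mul(Add(1, Mul(-1, N)), -4), N) = Add(Add(-4, Mul(4, N)), N) = Add(-4, Mul(5, N)))
k = Rational(-629, 6) (k = Add(3, Mul(-1, Add(Mul(17, Pow(6, -1)), 105))) = Add(3, Mul(-1, Add(Mul(17, Rational(1, 6)), 105))) = Add(3, Mul(-1, Add(Rational(17, 6), 105))) = Add(3, Mul(-1, Rational(647, 6))) = Add(3, Rational(-647, 6)) = Rational(-629, 6) ≈ -104.83)
R = 3906 (R = Mul(Add(-4, Mul(5, 26)), 31) = Mul(Add(-4, 130), 31) = Mul(126, 31) = 3906)
Add(k, R) = Add(Rational(-629, 6), 3906) = Rational(22807, 6)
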